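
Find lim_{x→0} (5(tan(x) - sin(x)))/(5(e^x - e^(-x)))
Both numerator and denominator → 0 as x → 0; this is a 0/0 indeterminate form.
Expand each to leading order near x = 0: numerator ~ 5·x^3/2, denominator ~ 10·x.
The limit of the ratio is 0.

Final answer: 0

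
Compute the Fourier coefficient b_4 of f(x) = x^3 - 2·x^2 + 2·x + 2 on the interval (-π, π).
b_4 = (1/π) ∫_{-π}^{π} f(x)·sin(4x) dx.
Evaluate the integral (use parity and integration by parts as needed): b_4 = -π^2/2 - 13/16.

Final answer: -π^2/2 - 13/16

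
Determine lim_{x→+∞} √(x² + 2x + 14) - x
This is an ∞ − ∞ indeterminate form.
Multiply and divide by the conjugate √(x²+2x + 14) + x; the x² terms cancel, leaving (2x + 14)/(√(x²+2x + 14)+x) → 2/2 = 1.
Limit = 1.

Final answer: 1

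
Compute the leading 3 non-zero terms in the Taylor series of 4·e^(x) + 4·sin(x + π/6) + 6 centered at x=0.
x^2 + x·(2·√(3) + 4) + 12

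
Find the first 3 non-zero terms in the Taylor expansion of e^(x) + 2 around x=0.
x^2/2 + x + 3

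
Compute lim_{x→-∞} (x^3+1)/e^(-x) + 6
The quotient is an ∞/∞ indeterminate form as x → -∞.
Compare growth rates of the dominant terms (exponentials ≫ polynomials ≫ logarithms), or apply L'Hôpital's rule; the quotient → 0.
Adding the constant: 0 + 6 = 6. Limit = 6.

Final answer: 6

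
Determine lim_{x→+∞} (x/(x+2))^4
As x → +∞: x/(x+2) = 1/(1 + 2/x) → 1, and the 4th power of a limit-1 base also → 1.
Limit = 1.

Final answer: 1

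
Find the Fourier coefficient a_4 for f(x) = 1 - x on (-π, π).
a_4 = (1/π) ∫_{-π}^{π} f(x)·cos(4x) dx.
Evaluate the integral (use parity and integration by parts as needed): a_4 = 0.

Final answer: 0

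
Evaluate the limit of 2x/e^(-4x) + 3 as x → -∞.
The quotient is an ∞/∞ indeterminate form as x → -∞.
Compare growth rates of the dominant terms (exponentials ≫ polynomials ≫ logarithms), or apply L'Hôpital's rule; the quotient → 0.
Adding the constant: 0 + 3 = 3. Limit = 3.

Final answer: 3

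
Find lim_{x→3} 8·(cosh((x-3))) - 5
Direct substitution at x = 3 gives 3.

Final answer: 3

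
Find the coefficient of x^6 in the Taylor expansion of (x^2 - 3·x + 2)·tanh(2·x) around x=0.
Expand to order 6: (x^2 - 3·x + 2)·tanh(2·x) = -64·x^6/5 + 88·x^5/15 + 8·x^4 - 10·x^3/3 - 6·x^2 + 4·x + O(x^7).
The coefficient of x^6 is -64/5.

Final answer: -64/5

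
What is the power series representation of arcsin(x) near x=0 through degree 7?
5·x^7/112 + 3·x^5/40 + x^3/6 + x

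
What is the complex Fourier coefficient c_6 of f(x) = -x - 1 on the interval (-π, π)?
Compute the real Fourier coefficients first: a_6 = 0, b_6 = 1/3.
Then c_6 = (a_6 − i·b_6)/2 = -i/6.

Final answer: -i/6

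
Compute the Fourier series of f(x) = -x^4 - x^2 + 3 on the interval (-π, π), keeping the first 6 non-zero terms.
(-44 + 8·π^2)·cos(x) + (2 - 2·π^2)·cos(2·x) + (-4/27 + 8·π^2/9)·cos(3·x) + (-π^2/2 - 1/16)·cos(4·x) + (52/625 + 8·π^2/25)·cos(5·x) - π^4/5 - π^2/3 + 3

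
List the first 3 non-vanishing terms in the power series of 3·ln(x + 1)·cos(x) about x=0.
-x^3/2 - 3·x^2/2 + 3·x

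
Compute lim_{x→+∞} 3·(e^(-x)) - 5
Evaluate the dominant behaviour as x → +∞; each term tends to a finite value or vanishes.
Limit = -5.

Final answer: -5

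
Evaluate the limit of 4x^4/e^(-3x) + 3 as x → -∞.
The quotient is an ∞/∞ indeterminate form as x → -∞.
Compare growth rates of the dominant terms (exponentials ≫ polynomials ≫ logarithms), or apply L'Hôpital's rule; the quotient → 0.
Adding the constant: 0 + 3 = 3. Limit = 3.

Final answer: 3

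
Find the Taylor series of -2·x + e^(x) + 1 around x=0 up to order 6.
x^6/720 + x^5/120 + x^4/24 + x^3/6 + x^2/2 - x + 2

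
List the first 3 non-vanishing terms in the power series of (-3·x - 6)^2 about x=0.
9·x^2 + 36·x + 36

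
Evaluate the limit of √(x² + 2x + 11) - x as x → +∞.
This is an ∞ − ∞ indeterminate form.
Multiply and divide by the conjugate √(x²+2x + 11) + x; the x² terms cancel, leaving (2x + 11)/(√(x²+2x + 11)+x) → 2/2 = 1.
Limit = 1.

Final answer: 1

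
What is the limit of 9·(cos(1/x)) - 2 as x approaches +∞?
Evaluate the dominant behaviour as x → +∞; each term tends to a finite value or vanishes.
Limit = 7.

Final answer: 7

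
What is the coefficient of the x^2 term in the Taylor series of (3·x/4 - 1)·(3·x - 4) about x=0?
Expand to order 2: (3·x/4 - 1)·(3·x - 4) = 9·x^2/4 - 6·x + 4 + O(x^3).
The coefficient of x^2 is 9/4.

Final answer: 9/4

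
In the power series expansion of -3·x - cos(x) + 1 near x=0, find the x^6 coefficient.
Expand to order 6: -3·x - cos(x) + 1 = x^6/720 - x^4/24 + x^2/2 - 3·x + O(x^7).
The coefficient of x^6 is 1/720.

Final answer: 1/720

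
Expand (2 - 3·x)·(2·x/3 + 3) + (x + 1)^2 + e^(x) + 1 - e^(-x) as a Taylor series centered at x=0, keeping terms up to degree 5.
x^5/60 + x^3/3 - x^2 - 11·x/3 + 8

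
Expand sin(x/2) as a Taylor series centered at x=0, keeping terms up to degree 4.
-x^3/48 + x/2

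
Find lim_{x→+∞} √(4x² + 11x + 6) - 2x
As x → +∞: multiply by the conjugate to get (11x+6)/(√(4x²+11x+6)+2x); the denominator ~ 4x, so the limit is 11/4.
Limit = 11/4.

Final answer: 11/4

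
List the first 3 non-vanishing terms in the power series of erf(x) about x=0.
x^5/(5·√(π)) - 2·x^3/(3·√(π)) + 2·x/√(π)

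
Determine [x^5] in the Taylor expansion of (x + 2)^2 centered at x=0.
Expand to order 5: (x + 2)^2 = x^2 + 4·x + 4 + O(x^6).
The coefficient of x^5 is 0.

Final answer: 0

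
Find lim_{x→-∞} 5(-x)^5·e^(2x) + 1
The product is a 0·∞ indeterminate form at x → -∞.
Rewrite the product as 5(-x)^5 / e^(-2x) (an ∞/∞ form) and apply L'Hôpital, or use the standard hierarchy e^(2|x|) ≫ |(-x)^5| as x → -∞.
The indeterminate product → 0, so the limit = 1.

Final answer: 1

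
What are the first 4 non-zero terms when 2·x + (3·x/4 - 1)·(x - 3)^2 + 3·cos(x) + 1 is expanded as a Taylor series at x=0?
3·x^3/4 - 7·x^2 + 59·x/4 - 5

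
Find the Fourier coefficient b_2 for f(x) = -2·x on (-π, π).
b_2 = (1/π) ∫_{-π}^{π} f(x)·sin(2x) dx.
Evaluate the integral (use parity and integration by parts as needed): b_2 = 2.

Final answer: 2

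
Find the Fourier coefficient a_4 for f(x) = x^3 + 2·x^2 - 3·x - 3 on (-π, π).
a_4 = (1/π) ∫_{-π}^{π} f(x)·cos(4x) dx.
Evaluate the integral (use parity and integration by parts as needed): a_4 = 1/2.

Final answer: 1/2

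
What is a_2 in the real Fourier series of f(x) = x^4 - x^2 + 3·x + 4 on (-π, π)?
a_2 = (1/π) ∫_{-π}^{π} f(x)·cos(2x) dx.
Evaluate the integral (use parity and integration by parts as needed): a_2 = -4 + 2·π^2.

Final answer: -4 + 2·π^2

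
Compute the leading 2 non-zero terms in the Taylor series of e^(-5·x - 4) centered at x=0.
-5·x·e^(-4) + e^(-4)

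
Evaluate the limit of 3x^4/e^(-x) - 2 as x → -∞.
The quotient is an ∞/∞ indeterminate form as x → -∞.
Compare growth rates of the dominant terms (exponentials ≫ polynomials ≫ logarithms), or apply L'Hôpital's rule; the quotient → 0.
Adding the constant: 0 - 2 = -2. Limit = -2.

Final answer: -2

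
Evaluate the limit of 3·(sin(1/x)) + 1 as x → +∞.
Evaluate the dominant behaviour as x → +∞; each term tends to a finite value or vanishes.
Limit = 1.

Final answer: 1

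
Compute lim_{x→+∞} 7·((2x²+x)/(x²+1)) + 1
Evaluate the dominant behaviour as x → +∞; each term tends to a finite value or vanishes.
Limit = 15.

Final answer: 15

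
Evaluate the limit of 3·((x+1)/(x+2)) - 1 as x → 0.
Direct substitution at x = 0 gives 1/2.

Final answer: 1/2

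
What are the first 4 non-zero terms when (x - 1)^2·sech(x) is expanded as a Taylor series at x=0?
x^3 + x^2/2 - 2·x + 1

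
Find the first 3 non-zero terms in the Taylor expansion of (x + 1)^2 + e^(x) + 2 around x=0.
3·x^2/2 + 3·x + 4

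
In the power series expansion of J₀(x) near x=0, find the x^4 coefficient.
Expand to order 4: J₀(x) = x^4/64 - x^2/4 + 1 + O(x^5).
The coefficient of x^4 is 1/64.

Final answer: 1/64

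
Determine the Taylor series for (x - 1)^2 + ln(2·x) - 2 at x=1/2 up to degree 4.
-7/4 + (x - 1/2) - (x - 1/2)^2 + 8·(x - 1/2)^3/3 - 4·(x - 1/2)^4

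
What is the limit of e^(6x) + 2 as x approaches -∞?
Evaluate the dominant behaviour as x → -∞; each term tends to a finite value or vanishes.
Limit = 2.

Final answer: 2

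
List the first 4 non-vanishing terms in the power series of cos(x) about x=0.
-x^6/720 + x^4/24 - x^2/2 + 1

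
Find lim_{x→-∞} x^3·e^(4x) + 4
The product is a 0·∞ indeterminate form at x → -∞.
Rewrite the product as x^3 / e^(-4x) (an ∞/∞ form) and apply L'Hôpital, or use the standard hierarchy e^(4|x|) ≫ |x^3| as x → -∞.
The indeterminate product → 0, so the limit = 4.

Final answer: 4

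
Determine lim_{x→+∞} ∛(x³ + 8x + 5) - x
This is an ∞ − ∞ indeterminate form.
Multiply by (A² + AB + B²)/(A² + AB + B²) where A = ∛(x³+8x + 5), B = x to use A³ − B³ = (A−B)(A²+AB+B²); the x³ terms cancel, leaving (8x + 5)/(A²+AB+B²) with denominator ~ 3x², so the limit is 0.
Limit = 0.

Final answer: 0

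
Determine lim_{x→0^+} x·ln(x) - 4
The product is a 0·∞ indeterminate form at x → 0⁺.
Rewrite the product as ln(x) / x^(-1) and apply L'Hôpital, or use the standard hierarchy x^(-1) ≫ |ln x| as x → 0⁺.
The indeterminate product → 0, so the limit = -4.

Final answer: -4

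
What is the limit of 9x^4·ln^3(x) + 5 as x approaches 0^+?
The product is a 0·∞ indeterminate form at x → 0⁺.
Rewrite the product as 9·ln^3(x) / x^(-4) and apply L'Hôpital, or use the standard hierarchy x^(-4) ≫ |ln x|^3 as x → 0⁺.
The indeterminate product → 0, so the limit = 5.

Final answer: 5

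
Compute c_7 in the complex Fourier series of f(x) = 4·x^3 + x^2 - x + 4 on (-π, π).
Compute the real Fourier coefficients first: a_7 = -4/49, b_7 = -146/343 + 8·π^2/7.
Then c_7 = (a_7 − i·b_7)/2 = -2/49 - 4·i·π^2/7 + 73·i/343.

Final answer: -2/49 - 4·i·π^2/7 + 73·i/343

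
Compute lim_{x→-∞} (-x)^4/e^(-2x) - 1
The quotient is an ∞/∞ indeterminate form as x → -∞.
Compare growth rates of the dominant terms (exponentials ≫ polynomials ≫ logarithms), or apply L'Hôpital's rule; the quotient → 0.
Adding the constant: 0 - 1 = -1. Limit = -1.

Final answer: -1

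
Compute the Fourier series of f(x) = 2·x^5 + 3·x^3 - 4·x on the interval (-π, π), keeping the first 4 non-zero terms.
(-74·π^2 + 4·π^4 + 436)·sin(x) + (-2·π^4 - 13/2 + 7·π^2)·sin(2·x) + (-26·π^2/27 - 164/81 + 4·π^4/3)·sin(3·x) + (-π^4 - π^2/4 + 67/32)·sin(4·x)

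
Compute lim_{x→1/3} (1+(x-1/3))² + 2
Direct substitution at x = 1/3 gives 3.

Final answer: 3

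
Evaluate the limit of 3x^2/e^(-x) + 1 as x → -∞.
The quotient is an ∞/∞ indeterminate form as x → -∞.
Compare growth rates of the dominant terms (exponentials ≫ polynomials ≫ logarithms), or apply L'Hôpital's rule; the quotient → 0.
Adding the constant: 0 + 1 = 1. Limit = 1.

Final answer: 1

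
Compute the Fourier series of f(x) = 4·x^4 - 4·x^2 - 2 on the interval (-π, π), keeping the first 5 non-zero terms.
(208 - 32·π^2)·cos(x) + (-16 + 8·π^2)·cos(2·x) + (112/27 - 32·π^2/9)·cos(3·x) + (-7/4 + 2·π^2)·cos(4·x) - 4·π^2/3 - 2 + 4·π^4/5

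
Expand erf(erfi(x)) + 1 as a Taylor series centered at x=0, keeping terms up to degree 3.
x^3·(-16/(3·π^2) + 4/(3·π)) + 4·x/π + 1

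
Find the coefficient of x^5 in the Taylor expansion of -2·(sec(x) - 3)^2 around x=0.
Expand to order 5: -2·(sec(x) - 3)^2 = 7·x^4/6 + 4·x^2 - 8 + O(x^6).
The coefficient of x^5 is 0.

Final answer: 0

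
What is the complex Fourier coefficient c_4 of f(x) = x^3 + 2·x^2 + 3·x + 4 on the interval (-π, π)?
Compute the real Fourier coefficients first: a_4 = 1/2, b_4 = -π^2/2 - 21/16.
Then c_4 = (a_4 − i·b_4)/2 = 1/4 + 21·i/32 + i·π^2/4.

Final answer: 1/4 + 21·i/32 + i·π^2/4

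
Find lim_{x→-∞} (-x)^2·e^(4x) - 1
The product is a 0·∞ indeterminate form at x → -∞.
Rewrite the product as (-x)^2 / e^(-4x) (an ∞/∞ form) and apply L'Hôpital, or use the standard hierarchy e^(4|x|) ≫ |(-x)^2| as x → -∞.
The indeterminate product → 0, so the limit = -1.

Final answer: -1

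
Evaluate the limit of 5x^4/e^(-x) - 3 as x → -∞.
The quotient is an ∞/∞ indeterminate form as x → -∞.
Compare growth rates of the dominant terms (exponentials ≫ polynomials ≫ logarithms), or apply L'Hôpital's rule; the quotient → 0.
Adding the constant: 0 - 3 = -3. Limit = -3.

Final answer: -3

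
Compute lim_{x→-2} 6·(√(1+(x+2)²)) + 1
Direct substitution at x = -2 gives 7.

Final answer: 7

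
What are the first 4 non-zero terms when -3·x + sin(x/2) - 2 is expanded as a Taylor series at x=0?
x^5/3840 - x^3/48 - 5·x/2 - 2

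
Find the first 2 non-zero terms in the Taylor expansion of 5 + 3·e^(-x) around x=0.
8 - 3·x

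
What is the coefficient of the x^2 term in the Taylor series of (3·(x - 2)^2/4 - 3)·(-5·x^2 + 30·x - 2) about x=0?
Expand to order 2: (3·(x - 2)^2/4 - 3)·(-5·x^2 + 30·x - 2) = -183·x^2/2 + 6·x + O(x^3).
The coefficient of x^2 is -183/2.

Final answer: -183/2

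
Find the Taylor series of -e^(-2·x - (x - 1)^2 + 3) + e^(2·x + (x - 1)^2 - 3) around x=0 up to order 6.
x^6·(e^(-2)/6 + e^(2)/6) + x^4·(-e^(2)/2 + e^(-2)/2) + x^2·(e^(-2) + e^(2)) - e^(2) + e^(-2)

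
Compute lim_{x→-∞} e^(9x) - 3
Evaluate the dominant behaviour as x → -∞; each term tends to a finite value or vanishes.
Limit = -3.

Final answer: -3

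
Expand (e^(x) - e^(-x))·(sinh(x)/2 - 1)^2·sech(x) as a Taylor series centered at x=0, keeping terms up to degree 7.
-47·x^7/630 - 31·x^6/180 + 4·x^5/15 + x^4/3 - x^3/6 - 2·x^2 + 2·x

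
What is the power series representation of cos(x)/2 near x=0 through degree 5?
x^4/48 - x^2/4 + 1/2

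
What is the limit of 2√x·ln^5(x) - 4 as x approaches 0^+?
The product is a 0·∞ indeterminate form at x → 0⁺.
Rewrite the product as 2·ln^5(x) / x^(-1/2) and apply L'Hôpital, or use the standard hierarchy x^(-1/2) ≫ |ln x|^5 as x → 0⁺.
The indeterminate product → 0, so the limit = -4.

Final answer: -4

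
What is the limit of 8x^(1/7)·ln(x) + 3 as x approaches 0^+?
The product is a 0·∞ indeterminate form at x → 0⁺.
Rewrite the product as 8·ln(x) / x^(-1/7) and apply L'Hôpital, or use the standard hierarchy x^(-1/7) ≫ |ln x| as x → 0⁺.
The indeterminate product → 0, so the limit = 3.

Final answer: 3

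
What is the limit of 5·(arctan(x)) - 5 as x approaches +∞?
Evaluate the dominant behaviour as x → +∞; each term tends to a finite value or vanishes.
Limit = -5 + 5·π/2.

Final answer: -5 + 5·π/2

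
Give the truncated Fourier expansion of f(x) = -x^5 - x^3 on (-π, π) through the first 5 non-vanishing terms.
(-228 - 2·π^4 + 38·π^2)·sin(x) + (-4·π^2 + 6 + π^4)·sin(2·x) + (-2·π^4/3 - 44/81 + 22·π^2/27)·sin(3·x) + (-π^2/8 + 3/64 + π^4/2)·sin(4·x) + (-2·π^4/5 - 2·π^2/25 + 12/625)·sin(5·x)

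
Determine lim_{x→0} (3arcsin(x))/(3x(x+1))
Both numerator and denominator → 0 as x → 0; this is a 0/0 indeterminate form.
Expand each to leading order near x = 0: numerator ~ 3·x, denominator ~ 3·x.
The limit of the ratio is 1.

Final answer: 1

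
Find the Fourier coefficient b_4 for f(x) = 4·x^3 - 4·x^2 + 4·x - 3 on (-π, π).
b_4 = (1/π) ∫_{-π}^{π} f(x)·sin(4x) dx.
Evaluate the integral (use parity and integration by parts as needed): b_4 = -2·π^2 - 5/4.

Final answer: -2·π^2 - 5/4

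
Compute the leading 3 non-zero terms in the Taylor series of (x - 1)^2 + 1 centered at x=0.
x^2 - 2·x + 2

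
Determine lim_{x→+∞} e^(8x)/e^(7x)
This is an ∞/∞ indeterminate form as x → +∞.
Rewrite e^(8x)/e^(7x) = e^((8−7)x) = e^(x); the exponent coefficient is 1 > 0 so e^(x) → ∞.
Limit = ∞.

Final answer: ∞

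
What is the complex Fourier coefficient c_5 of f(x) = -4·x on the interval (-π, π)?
Compute the real Fourier coefficients first: a_5 = 0, b_5 = -8/5.
Then c_5 = (a_5 − i·b_5)/2 = 4·i/5.

Final answer: 4·i/5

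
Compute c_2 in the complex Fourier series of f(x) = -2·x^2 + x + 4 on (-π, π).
Compute the real Fourier coefficients first: a_2 = -2, b_2 = -1.
Then c_2 = (a_2 − i·b_2)/2 = -1 + i/2.

Final answer: -1 + i/2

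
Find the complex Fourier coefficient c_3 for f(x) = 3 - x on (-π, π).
Compute the real Fourier coefficients first: a_3 = 0, b_3 = -2/3.
Then c_3 = (a_3 − i·b_3)/2 = i/3.

Final answer: i/3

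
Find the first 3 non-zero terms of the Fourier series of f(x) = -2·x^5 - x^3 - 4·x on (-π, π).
(-476 - 4·π^4 + 78·π^2)·sin(x) + (-9·π^2 + 35/2 + 2·π^4)·sin(2·x) + (-4·π^4/3 - 340/81 + 62·π^2/27)·sin(3·x)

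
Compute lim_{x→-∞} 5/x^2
Evaluate the dominant behaviour as x → -∞; each term tends to a finite value or vanishes.
Limit = 0.

Final answer: 0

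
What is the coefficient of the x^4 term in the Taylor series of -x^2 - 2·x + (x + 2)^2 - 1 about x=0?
Expand to order 4: -x^2 - 2·x + (x + 2)^2 - 1 = 2·x + 3 + O(x^5).
The coefficient of x^4 is 0.

Final answer: 0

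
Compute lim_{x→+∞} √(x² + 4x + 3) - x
As x → +∞: multiply by the conjugate to get (4x+3)/(√(x²+4x+3)+x); the denominator ~ 2x, so the limit is 4/2 = 2.
Limit = 2.

Final answer: 2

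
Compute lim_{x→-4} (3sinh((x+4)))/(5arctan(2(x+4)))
Both numerator and denominator → 0 as x → -4; this is a 0/0 indeterminate form.
Expand each to leading order near x = -4: numerator ~ 3·(x + 4), denominator ~ 10·(x + 4).
The limit of the ratio is 3/10.

Final answer: 3/10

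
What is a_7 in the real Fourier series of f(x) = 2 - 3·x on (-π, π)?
a_7 = (1/π) ∫_{-π}^{π} f(x)·cos(7x) dx.
Evaluate the integral (use parity and integration by parts as needed): a_7 = 0.

Final answer: 0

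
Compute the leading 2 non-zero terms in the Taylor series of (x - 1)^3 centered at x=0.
3·x - 1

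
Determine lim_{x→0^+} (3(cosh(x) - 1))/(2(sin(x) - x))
Both numerator and denominator → 0 as x → 0^+; this is a 0/0 indeterminate form.
Expand each to leading order near x = 0: numerator ~ 3·x^2/2, denominator ~ -x^3/3.
The limit of the ratio is -∞.

Final answer: -∞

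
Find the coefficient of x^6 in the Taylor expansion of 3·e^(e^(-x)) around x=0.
Expand to order 6: 3·e^(e^(-x)) = 203·e·x^6/240 - 13·e·x^5/10 + 15·e·x^4/8 - 5·e·x^3/2 + 3·e·x^2 - 3·e·x + 3·e + O(x^7).
The coefficient of x^6 is 203·e/240.

Final answer: 203·e/240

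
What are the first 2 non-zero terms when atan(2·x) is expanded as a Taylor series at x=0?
-8·x^3/3 + 2·x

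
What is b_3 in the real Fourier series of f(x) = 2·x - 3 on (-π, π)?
b_3 = (1/π) ∫_{-π}^{π} f(x)·sin(3x) dx.
Evaluate the integral (use parity and integration by parts as needed): b_3 = 4/3.

Final answer: 4/3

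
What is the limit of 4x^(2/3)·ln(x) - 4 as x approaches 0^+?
The product is a 0·∞ indeterminate form at x → 0⁺.
Rewrite the product as 4·ln(x) / x^(-2/3) and apply L'Hôpital, or use the standard hierarchy x^(-2/3) ≫ |ln x| as x → 0⁺.
The indeterminate product → 0, so the limit = -4.

Final answer: -4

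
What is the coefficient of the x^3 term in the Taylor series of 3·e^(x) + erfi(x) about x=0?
Expand to order 3: 3·e^(x) + erfi(x) = x^3·(2/(3·√(π)) + 1/2) + 3·x^2/2 + x·(2/√(π) + 3) + 3 + O(x^4).
The coefficient of x^3 is 2/(3·√(π)) + 1/2.

Final answer: 2/(3·√(π)) + 1/2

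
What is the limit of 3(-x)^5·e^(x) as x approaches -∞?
This is a 0·∞ indeterminate form at x → -∞.
Rewrite the product as 3(-x)^5 / e^(-x) (an ∞/∞ form) and apply L'Hôpital, or use the standard hierarchy e^(|x|) ≫ |(-x)^5| as x → -∞.
The indeterminate product → 0, so the limit = 0.

Final answer: 0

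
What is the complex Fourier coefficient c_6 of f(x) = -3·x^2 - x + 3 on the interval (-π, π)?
Compute the real Fourier coefficients first: a_6 = -1/3, b_6 = 1/3.
Then c_6 = (a_6 − i·b_6)/2 = -1/6 - i/6.

Final answer: -1/6 - i/6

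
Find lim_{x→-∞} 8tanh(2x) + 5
Evaluate the dominant behaviour as x → -∞; each term tends to a finite value or vanishes.
Limit = -3.

Final answer: -3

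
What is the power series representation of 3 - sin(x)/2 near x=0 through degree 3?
x^3/12 - x/2 + 3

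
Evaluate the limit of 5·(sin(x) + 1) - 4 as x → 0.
Direct substitution at x = 0 gives 1.

Final answer: 1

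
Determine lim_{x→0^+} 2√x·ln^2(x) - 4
The product is a 0·∞ indeterminate form at x → 0⁺.
Rewrite the product as 2·ln^2(x) / x^(-1/2) and apply L'Hôpital, or use the standard hierarchy x^(-1/2) ≫ |ln x|^2 as x → 0⁺.
The indeterminate product → 0, so the limit = -4.

Final answer: -4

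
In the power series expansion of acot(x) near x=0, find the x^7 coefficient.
Expand to order 7: acot(x) = x^7/7 - x^5/5 + x^3/3 - x + π/2 + O(x^8).
The coefficient of x^7 is 1/7.

Final answer: 1/7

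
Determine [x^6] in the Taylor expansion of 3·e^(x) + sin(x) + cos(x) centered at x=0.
Expand to order 6: 3·e^(x) + sin(x) + cos(x) = x^6/360 + x^5/30 + x^4/6 + x^3/3 + x^2 + 4·x + 4 + O(x^7).
The coefficient of x^6 is 1/360.

Final answer: 1/360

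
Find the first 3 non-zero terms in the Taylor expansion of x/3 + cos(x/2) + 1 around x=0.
-x^2/8 + x/3 + 2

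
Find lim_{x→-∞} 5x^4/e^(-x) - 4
The quotient is an ∞/∞ indeterminate form as x → -∞.
Compare growth rates of the dominant terms (exponentials ≫ polynomials ≫ logarithms), or apply L'Hôpital's rule; the quotient → 0.
Adding the constant: 0 - 4 = -4. Limit = -4.

Final answer: -4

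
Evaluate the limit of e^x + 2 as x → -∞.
Evaluate the dominant behaviour as x → -∞; each term tends to a finite value or vanishes.
Limit = 2.

Final answer: 2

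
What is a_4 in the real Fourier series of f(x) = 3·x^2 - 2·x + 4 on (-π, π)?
a_4 = (1/π) ∫_{-π}^{π} f(x)·cos(4x) dx.
Evaluate the integral (use parity and integration by parts as needed): a_4 = 3/4.

Final answer: 3/4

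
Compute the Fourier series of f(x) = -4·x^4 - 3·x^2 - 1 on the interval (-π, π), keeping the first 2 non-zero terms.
(-180 + 32·π^2)·cos(x) - 4·π^4/5 - π^2 - 1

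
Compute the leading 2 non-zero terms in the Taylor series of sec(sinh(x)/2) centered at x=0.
x^2/8 + 1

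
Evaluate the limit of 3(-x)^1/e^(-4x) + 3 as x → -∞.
The quotient is an ∞/∞ indeterminate form as x → -∞.
Compare growth rates of the dominant terms (exponentials ≫ polynomials ≫ logarithms), or apply L'Hôpital's rule; the quotient → 0.
Adding the constant: 0 + 3 = 3. Limit = 3.

Final answer: 3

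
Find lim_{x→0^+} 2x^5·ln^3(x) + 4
The product is a 0·∞ indeterminate form at x → 0⁺.
Rewrite the product as 2·ln^3(x) / x^(-5) and apply L'Hôpital, or use the standard hierarchy x^(-5) ≫ |ln x|^3 as x → 0⁺.
The indeterminate product → 0, so the limit = 4.

Final answer: 4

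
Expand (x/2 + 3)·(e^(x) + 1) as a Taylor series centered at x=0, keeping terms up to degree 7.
13·x^7/10080 + x^6/120 + 11·x^5/240 + 5·x^4/24 + 3·x^3/4 + 2·x^2 + 4·x + 6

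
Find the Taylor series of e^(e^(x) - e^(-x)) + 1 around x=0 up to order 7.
989·x^7/2520 + 28·x^6/45 + 19·x^5/20 + 4·x^4/3 + 5·x^3/3 + 2·x^2 + 2·x + 2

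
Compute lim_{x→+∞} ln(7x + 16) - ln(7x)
This is an ∞ − ∞ indeterminate form.
Combine the logarithms: ln(7x+16) − ln(7x) = ln((7x+16)/(7x)) = ln(1 + 16/(7x)) → ln(1) = 0.
Limit = 0.

Final answer: 0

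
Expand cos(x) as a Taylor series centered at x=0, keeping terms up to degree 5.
x^4/24 - x^2/2 + 1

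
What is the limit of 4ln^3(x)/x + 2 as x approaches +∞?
The quotient is an ∞/∞ indeterminate form as x → +∞.
The polynomial denominator x dominates the logarithmic numerator (any positive power of x ≫ ln^3(x) as x → ∞), so the quotient → 0.
Adding the constant: 0 + 2 = 2. Limit = 2.

Final answer: 2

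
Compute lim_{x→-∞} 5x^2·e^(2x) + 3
The product is a 0·∞ indeterminate form at x → -∞.
Rewrite the product as 5x^2 / e^(-2x) (an ∞/∞ form) and apply L'Hôpital, or use the standard hierarchy e^(2|x|) ≫ |x^2| as x → -∞.
The indeterminate product → 0, so the limit = 3.

Final answer: 3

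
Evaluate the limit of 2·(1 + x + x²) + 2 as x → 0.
Direct substitution at x = 0 gives 4.

Final answer: 4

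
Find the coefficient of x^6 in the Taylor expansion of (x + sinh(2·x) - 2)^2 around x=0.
Expand to order 6: (x + sinh(2·x) - 2)^2 = 152·x^6/45 - 16·x^5/15 + 8·x^4 - 16·x^3/3 + 9·x^2 - 12·x + 4 + O(x^7).
The coefficient of x^6 is 152/45.

Final answer: 152/45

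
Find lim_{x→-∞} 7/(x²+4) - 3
Evaluate the dominant behaviour as x → -∞; each term tends to a finite value or vanishes.
Limit = -3.

Final answer: -3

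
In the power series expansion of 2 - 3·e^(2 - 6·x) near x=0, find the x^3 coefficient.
Expand to order 3: 2 - 3·e^(2 - 6·x) = 108·x^3·e^(2) - 54·x^2·e^(2) + 18·x·e^(2) - 3·e^(2) + 2 + O(x^4).
The coefficient of x^3 is 108·e^(2).

Final answer: 108·e^(2)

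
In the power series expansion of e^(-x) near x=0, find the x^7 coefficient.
Expand to order 7: e^(-x) = -x^7/5040 + x^6/720 - x^5/120 + x^4/24 - x^3/6 + x^2/2 - x + 1 + O(x^8).
The coefficient of x^7 is -1/5040.

Final answer: -1/5040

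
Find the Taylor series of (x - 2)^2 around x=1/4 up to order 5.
49/16 - 7·(x - 1/4)/2 + (x - 1/4)^2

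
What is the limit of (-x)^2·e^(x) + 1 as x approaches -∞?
The product is a 0·∞ indeterminate form at x → -∞.
Rewrite the product as (-x)^2 / e^(-x) (an ∞/∞ form) and apply L'Hôpital, or use the standard hierarchy e^(|x|) ≫ |(-x)^2| as x → -∞.
The indeterminate product → 0, so the limit = 1.

Final answer: 1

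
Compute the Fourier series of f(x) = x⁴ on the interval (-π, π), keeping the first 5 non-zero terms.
(48 - 8·π^2)·cos(x) + (-3 + 2·π^2)·cos(2·x) + (16/27 - 8·π^2/9)·cos(3·x) + (-3/16 + π^2/2)·cos(4·x) + π^4/5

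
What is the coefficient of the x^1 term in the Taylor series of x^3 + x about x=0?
Expand to order 1: x^3 + x = x + O(x^2).
The coefficient of x^1 is 1.

Final answer: 1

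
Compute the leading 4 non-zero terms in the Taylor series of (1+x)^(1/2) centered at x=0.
x^3/16 - x^2/8 + x/2 + 1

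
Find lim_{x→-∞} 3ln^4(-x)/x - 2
The quotient is an ∞/∞ indeterminate form as x → -∞.
Compare growth rates of the dominant terms (exponentials ≫ polynomials ≫ logarithms), or apply L'Hôpital's rule; the quotient → 0.
Adding the constant: 0 - 2 = -2. Limit = -2.

Final answer: -2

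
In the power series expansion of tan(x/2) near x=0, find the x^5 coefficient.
Expand to order 5: tan(x/2) = x^5/240 + x^3/24 + x/2 + O(x^6).
The coefficient of x^5 is 1/240.

Final answer: 1/240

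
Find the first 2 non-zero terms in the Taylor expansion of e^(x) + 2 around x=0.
x + 3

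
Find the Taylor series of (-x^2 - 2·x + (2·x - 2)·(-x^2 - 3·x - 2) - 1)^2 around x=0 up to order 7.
4·x^6 + 20·x^5 + 25·x^4 - 12·x^3 - 30·x^2 + 9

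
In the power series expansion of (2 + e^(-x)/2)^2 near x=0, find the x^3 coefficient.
Expand to order 3: (2 + e^(-x)/2)^2 = -2·x^3/3 + 3·x^2/2 - 5·x/2 + 25/4 + O(x^4).
The coefficient of x^3 is -2/3.

Final answer: -2/3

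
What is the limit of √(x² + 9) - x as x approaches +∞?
This is an ∞ − ∞ indeterminate form.
Multiply and divide by the conjugate √(x²+9) + x; the x² terms cancel, leaving 9/(√(x²+9)+x) → 0.
Limit = 0.

Final answer: 0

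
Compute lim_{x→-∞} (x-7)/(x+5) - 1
Evaluate the dominant behaviour as x → -∞; each term tends to a finite value or vanishes.
Limit = 0.

Final answer: 0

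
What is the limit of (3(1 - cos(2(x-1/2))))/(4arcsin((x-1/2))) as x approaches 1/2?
Both numerator and denominator → 0 as x → 1/2; this is a 0/0 indeterminate form.
Expand each to leading order near x = 1/2: numerator ~ 6·(x - 1/2)^2, denominator ~ 4·(x - 1/2).
The limit of the ratio is 0.

Final answer: 0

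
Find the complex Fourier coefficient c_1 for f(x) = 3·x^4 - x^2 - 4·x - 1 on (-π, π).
Compute the real Fourier coefficients first: a_1 = 148 - 24·π^2, b_1 = -8.
Then c_1 = (a_1 − i·b_1)/2 = -12·π^2 + 74 + 4·i.

Final answer: -12·π^2 + 74 + 4·i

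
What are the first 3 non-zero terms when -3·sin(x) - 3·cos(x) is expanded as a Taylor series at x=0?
3·x^2/2 - 3·x - 3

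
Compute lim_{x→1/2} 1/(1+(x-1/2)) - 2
Direct substitution at x = 1/2 gives -1.

Final answer: -1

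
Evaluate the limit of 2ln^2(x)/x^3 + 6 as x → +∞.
The quotient is an ∞/∞ indeterminate form as x → +∞.
The polynomial denominator x^3 dominates the logarithmic numerator (any positive power of x ≫ ln^2(x) as x → ∞), so the quotient → 0.
Adding the constant: 0 + 6 = 6. Limit = 6.

Final answer: 6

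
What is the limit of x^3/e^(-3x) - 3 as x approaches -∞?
The quotient is an ∞/∞ indeterminate form as x → -∞.
Compare growth rates of the dominant terms (exponentials ≫ polynomials ≫ logarithms), or apply L'Hôpital's rule; the quotient → 0.
Adding the constant: 0 - 3 = -3. Limit = -3.

Final answer: -3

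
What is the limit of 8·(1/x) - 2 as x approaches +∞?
Evaluate the dominant behaviour as x → +∞; each term tends to a finite value or vanishes.
Limit = -2.

Final answer: -2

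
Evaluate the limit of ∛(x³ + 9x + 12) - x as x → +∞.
This is an ∞ − ∞ indeterminate form.
Multiply by (A² + AB + B²)/(A² + AB + B²) where A = ∛(x³+9x + 12), B = x to use A³ − B³ = (A−B)(A²+AB+B²); the x³ terms cancel, leaving (9x + 12)/(A²+AB+B²) with denominator ~ 3x², so the limit is 0.
Limit = 0.

Final answer: 0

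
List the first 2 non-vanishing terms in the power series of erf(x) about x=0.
-2·x^3/(3·√(π)) + 2·x/√(π)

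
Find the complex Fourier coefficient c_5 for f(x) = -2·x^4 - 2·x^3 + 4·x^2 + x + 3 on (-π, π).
Compute the real Fourier coefficients first: a_5 = -496/625 + 16·π^2/25, b_5 = 74/125 - 4·π^2/5.
Then c_5 = (a_5 − i·b_5)/2 = -248/625 + 8·π^2/25 - 37·i/125 + 2·i·π^2/5.

Final answer: -248/625 + 8·π^2/25 - 37·i/125 + 2·i·π^2/5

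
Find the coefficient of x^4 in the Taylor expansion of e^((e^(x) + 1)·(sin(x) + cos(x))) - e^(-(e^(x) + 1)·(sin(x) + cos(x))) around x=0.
-7·e^(-2)/8 + 41·e^(2)/8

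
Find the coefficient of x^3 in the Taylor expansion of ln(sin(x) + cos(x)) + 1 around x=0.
Expand to order 3: ln(sin(x) + cos(x)) + 1 = 2·x^3/3 - x^2 + x + 1 + O(x^4).
The coefficient of x^3 is 2/3.

Final answer: 2/3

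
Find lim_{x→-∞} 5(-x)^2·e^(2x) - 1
The product is a 0·∞ indeterminate form at x → -∞.
Rewrite the product as 5(-x)^2 / e^(-2x) (an ∞/∞ form) and apply L'Hôpital, or use the standard hierarchy e^(2|x|) ≫ |(-x)^2| as x → -∞.
The indeterminate product → 0, so the limit = -1.

Final answer: -1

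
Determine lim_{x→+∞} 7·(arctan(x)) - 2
Evaluate the dominant behaviour as x → +∞; each term tends to a finite value or vanishes.
Limit = -2 + 7·π/2.

Final answer: -2 + 7·π/2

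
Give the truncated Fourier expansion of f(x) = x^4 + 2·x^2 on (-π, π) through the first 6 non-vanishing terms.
(40 - 8·π^2)·cos(x) + (-1 + 2·π^2)·cos(2·x) + (-8·π^2/9 - 8/27)·cos(3·x) + (5/16 + π^2/2)·cos(4·x) + (-8·π^2/25 - 152/625)·cos(5·x) + 2·π^2/3 + π^4/5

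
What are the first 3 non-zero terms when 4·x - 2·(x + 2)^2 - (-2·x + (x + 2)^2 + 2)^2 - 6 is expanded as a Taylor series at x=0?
-18·x^2 - 28·x - 50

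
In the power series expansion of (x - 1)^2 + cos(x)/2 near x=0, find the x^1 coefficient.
Expand to order 1: (x - 1)^2 + cos(x)/2 = 3/2 - 2·x + O(x^2).
The coefficient of x^1 is -2.

Final answer: -2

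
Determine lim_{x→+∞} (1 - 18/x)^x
As x → +∞: this is the defining limit (1 - 18/x)^x → e^(-18).
Limit = e^(-18).

Final answer: e^(-18)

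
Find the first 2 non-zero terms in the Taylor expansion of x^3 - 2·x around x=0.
x^3 - 2·x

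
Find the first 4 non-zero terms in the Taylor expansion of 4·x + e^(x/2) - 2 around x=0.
x^3/48 + x^2/8 + 9·x/2 - 1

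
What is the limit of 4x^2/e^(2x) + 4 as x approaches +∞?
The quotient is an ∞/∞ indeterminate form as x → +∞.
The exponential denominator e^(2x) dominates the polynomial numerator (e^x ≫ x^2 as x → ∞), so the quotient → 0.
Adding the constant: 0 + 4 = 4. Limit = 4.

Final answer: 4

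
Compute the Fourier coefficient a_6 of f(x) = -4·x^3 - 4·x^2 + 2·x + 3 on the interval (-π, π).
a_6 = (1/π) ∫_{-π}^{π} f(x)·cos(6x) dx.
Evaluate the integral (use parity and integration by parts as needed): a_6 = -4/9.

Final answer: -4/9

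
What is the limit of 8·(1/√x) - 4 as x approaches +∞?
Evaluate the dominant behaviour as x → +∞; each term tends to a finite value or vanishes.
Limit = -4.

Final answer: -4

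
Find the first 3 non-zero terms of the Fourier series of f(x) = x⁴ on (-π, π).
(48 - 8·π^2)·cos(x) + (-3 + 2·π^2)·cos(2·x) + π^4/5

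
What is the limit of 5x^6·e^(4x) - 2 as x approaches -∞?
The product is a 0·∞ indeterminate form at x → -∞.
Rewrite the product as 5x^6 / e^(-4x) (an ∞/∞ form) and apply L'Hôpital, or use the standard hierarchy e^(4|x|) ≫ |x^6| as x → -∞.
The indeterminate product → 0, so the limit = -2.

Final answer: -2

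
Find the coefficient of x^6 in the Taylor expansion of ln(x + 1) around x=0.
Expand to order 6: ln(x + 1) = -x^6/6 + x^5/5 - x^4/4 + x^3/3 - x^2/2 + x + O(x^7).
The coefficient of x^6 is -1/6.

Final answer: -1/6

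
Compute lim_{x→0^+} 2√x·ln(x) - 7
The product is a 0·∞ indeterminate form at x → 0⁺.
Rewrite the product as 2·ln(x) / x^(-1/2) and apply L'Hôpital, or use the standard hierarchy x^(-1/2) ≫ |ln x| as x → 0⁺.
The indeterminate product → 0, so the limit = -7.

Final answer: -7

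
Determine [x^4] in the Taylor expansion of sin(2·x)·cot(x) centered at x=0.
Expand to order 4: sin(2·x)·cot(x) = 2·x^4/3 - 2·x^2 + 2 + O(x^5).
The coefficient of x^4 is 2/3.

Final answer: 2/3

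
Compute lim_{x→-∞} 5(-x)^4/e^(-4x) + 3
The quotient is an ∞/∞ indeterminate form as x → -∞.
Compare growth rates of the dominant terms (exponentials ≫ polynomials ≫ logarithms), or apply L'Hôpital's rule; the quotient → 0.
Adding the constant: 0 + 3 = 3. Limit = 3.

Final answer: 3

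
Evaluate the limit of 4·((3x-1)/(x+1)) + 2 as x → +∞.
Evaluate the dominant behaviour as x → +∞; each term tends to a finite value or vanishes.
Limit = 14.

Final answer: 14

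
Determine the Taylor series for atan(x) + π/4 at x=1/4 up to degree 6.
atan(1/4) + π/4 + 16·(x - 1/4)/17 - 64·(x - 1/4)^2/289 - 3328·(x - 1/4)^3/14739 + 15360·(x - 1/4)^4/83521 + 413696·(x - 1/4)^5/7099285 - 10010624·(x - 1/4)^6/72412707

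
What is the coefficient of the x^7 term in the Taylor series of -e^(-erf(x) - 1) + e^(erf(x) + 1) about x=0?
-e/(21·√(π)) - 4·e/(9·π^(5/2)) - e^(-1)/(21·√(π)) - 4·e^(-1)/(9·π^(5/2)) + 8·e^(-1)/(315·π^(7/2)) + 8·e/(315·π^(7/2)) + 38·e^(-1)/(45·π^(3/2)) + 38·e/(45·π^(3/2))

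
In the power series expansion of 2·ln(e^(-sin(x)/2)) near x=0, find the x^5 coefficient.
Expand to order 5: 2·ln(e^(-sin(x)/2)) = -x^5/120 + x^3/6 - x + O(x^6).
The coefficient of x^5 is -1/120.

Final answer: -1/120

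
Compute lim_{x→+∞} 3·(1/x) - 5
Evaluate the dominant behaviour as x → +∞; each term tends to a finite value or vanishes.
Limit = -5.

Final answer: -5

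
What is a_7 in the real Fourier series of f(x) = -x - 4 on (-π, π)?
a_7 = (1/π) ∫_{-π}^{π} f(x)·cos(7x) dx.
Evaluate the integral (use parity and integration by parts as needed): a_7 = 0.

Final answer: 0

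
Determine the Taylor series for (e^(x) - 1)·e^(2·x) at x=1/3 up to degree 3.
-e^(2/3) + e + (-2·e^(2/3) + 3·e)·(x - 1/3) + (-2·e^(2/3) + 9·e/2)·(x - 1/3)^2 + (-4·e^(2/3)/3 + 9·e/2)·(x - 1/3)^3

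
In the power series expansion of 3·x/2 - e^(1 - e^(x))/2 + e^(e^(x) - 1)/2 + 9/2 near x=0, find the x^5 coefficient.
Expand to order 5: 3·x/2 - e^(1 - e^(x))/2 + e^(e^(x) - 1)/2 + 9/2 = 9·x^5/40 + 7·x^4/24 + x^3/3 + x^2/2 + 5·x/2 + 9/2 + O(x^6).
The coefficient of x^5 is 9/40.

Final answer: 9/40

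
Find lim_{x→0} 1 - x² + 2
Direct substitution at x = 0 gives 3.

Final answer: 3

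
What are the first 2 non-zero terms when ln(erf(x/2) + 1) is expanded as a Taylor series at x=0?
-x^2/(2·π) + x/√(π)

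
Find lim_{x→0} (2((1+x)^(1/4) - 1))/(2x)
Both numerator and denominator → 0 as x → 0; this is a 0/0 indeterminate form.
Expand each to leading order near x = 0: numerator ~ x/2, denominator ~ 2·x.
The limit of the ratio is 1/4.

Final answer: 1/4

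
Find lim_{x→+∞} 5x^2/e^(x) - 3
The quotient is an ∞/∞ indeterminate form as x → +∞.
The exponential denominator e^(x) dominates the polynomial numerator (e^x ≫ x^2 as x → ∞), so the quotient → 0.
Adding the constant: 0 - 3 = -3. Limit = -3.

Final answer: -3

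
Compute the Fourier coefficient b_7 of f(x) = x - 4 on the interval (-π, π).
b_7 = (1/π) ∫_{-π}^{π} f(x)·sin(7x) dx.
Evaluate the integral (use parity and integration by parts as needed): b_7 = 2/7.

Final answer: 2/7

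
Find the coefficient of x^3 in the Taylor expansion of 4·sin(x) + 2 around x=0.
Expand to order 3: 4·sin(x) + 2 = -2·x^3/3 + 4·x + 2 + O(x^4).
The coefficient of x^3 is -2/3.

Final answer: -2/3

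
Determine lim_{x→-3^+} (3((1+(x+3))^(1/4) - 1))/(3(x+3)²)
Both numerator and denominator → 0 as x → -3^+; this is a 0/0 indeterminate form.
Expand each to leading order near x = -3: numerator ~ 3·(x + 3)/4, denominator ~ 3·(x + 3)^2.
The limit of the ratio is ∞.

Final answer: ∞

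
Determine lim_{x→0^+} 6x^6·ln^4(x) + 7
The product is a 0·∞ indeterminate form at x → 0⁺.
Rewrite the product as 6·ln^4(x) / x^(-6) and apply L'Hôpital, or use the standard hierarchy x^(-6) ≫ |ln x|^4 as x → 0⁺.
The indeterminate product → 0, so the limit = 7.

Final answer: 7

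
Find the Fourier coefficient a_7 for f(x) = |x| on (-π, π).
a_7 = (1/π) ∫_{-π}^{π} f(x)·cos(7x) dx.
Evaluate the integral (use parity and integration by parts as needed): a_7 = -4/(49·π).

Final answer: -4/(49·π)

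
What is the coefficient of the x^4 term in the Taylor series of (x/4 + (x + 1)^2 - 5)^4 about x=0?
Expand to order 4: (x/4 + (x + 1)^2 - 5)^4 = -31071·x^4/256 + 999·x^3/4 + 230·x^2 - 576·x + 256 + O(x^5).
The coefficient of x^4 is -31071/256.

Final answer: -31071/256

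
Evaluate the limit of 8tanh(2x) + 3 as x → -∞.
Evaluate the dominant behaviour as x → -∞; each term tends to a finite value or vanishes.
Limit = -5.

Final answer: -5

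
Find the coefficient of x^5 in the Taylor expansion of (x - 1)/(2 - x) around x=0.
Expand to order 5: (x - 1)/(2 - x) = x^5/64 + x^4/32 + x^3/16 + x^2/8 + x/4 - 1/2 + O(x^6).
The coefficient of x^5 is 1/64.

Final answer: 1/64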